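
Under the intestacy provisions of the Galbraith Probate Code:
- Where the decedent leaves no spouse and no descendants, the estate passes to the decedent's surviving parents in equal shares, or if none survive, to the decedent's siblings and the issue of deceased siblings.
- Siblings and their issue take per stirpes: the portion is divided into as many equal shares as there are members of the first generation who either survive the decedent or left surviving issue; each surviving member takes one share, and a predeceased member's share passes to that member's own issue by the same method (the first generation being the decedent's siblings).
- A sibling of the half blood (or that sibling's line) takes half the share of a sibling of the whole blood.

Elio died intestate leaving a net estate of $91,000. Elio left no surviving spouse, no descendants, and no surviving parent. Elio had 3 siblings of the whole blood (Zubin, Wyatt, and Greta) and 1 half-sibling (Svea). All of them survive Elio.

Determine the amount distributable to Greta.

Greta receives $26,000.

The entire $91,000 passes to the siblings and their issue.
Counting each half-blood sibling's line as half a unit, there are 7/2 units in $91,000, so one unit is $26,000. Whole-blood lines (Zubin, Wyatt, and Greta) take $26,000 each; half-blood lines (Svea) take $13,000 each.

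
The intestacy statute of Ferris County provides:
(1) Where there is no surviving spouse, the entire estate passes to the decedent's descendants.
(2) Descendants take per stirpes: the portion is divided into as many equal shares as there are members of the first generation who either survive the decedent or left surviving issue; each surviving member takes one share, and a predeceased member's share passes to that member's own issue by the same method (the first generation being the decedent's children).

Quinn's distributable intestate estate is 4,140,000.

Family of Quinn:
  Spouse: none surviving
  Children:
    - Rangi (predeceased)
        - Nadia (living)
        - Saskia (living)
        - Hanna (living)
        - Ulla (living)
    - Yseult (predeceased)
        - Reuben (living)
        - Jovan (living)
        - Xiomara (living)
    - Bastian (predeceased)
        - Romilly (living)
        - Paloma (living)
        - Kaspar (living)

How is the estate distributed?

Nadia: 345,000; Saskia: 345,000; Hanna: 345,000; Ulla: 345,000; Reuben: 460,000; Jovan: 460,000; Xiomara: 460,000; Romilly: 460,000; Paloma: 460,000; Kaspar: 460,000

The entire 4,140,000 passes to the descendants.
That amount (4,140,000) is divided into 3 shares of 1,380,000: Rangi's 1,380,000 share passes to Rangi's issue; Yseult's 1,380,000 share passes to Yseult's issue; Bastian's 1,380,000 share passes to Bastian's issue.
Rangi's share (1,380,000) is divided into 4 shares of 345,000: Nadia, Saskia, Hanna, and Ulla each take 345,000.
Yseult's share (1,380,000) is divided into 3 shares of 460,000: Reuben, Jovan, and Xiomara each take 460,000.
Bastian's share (1,380,000) is divided into 3 shares of 460,000: Romilly, Paloma, and Kaspar each take 460,000.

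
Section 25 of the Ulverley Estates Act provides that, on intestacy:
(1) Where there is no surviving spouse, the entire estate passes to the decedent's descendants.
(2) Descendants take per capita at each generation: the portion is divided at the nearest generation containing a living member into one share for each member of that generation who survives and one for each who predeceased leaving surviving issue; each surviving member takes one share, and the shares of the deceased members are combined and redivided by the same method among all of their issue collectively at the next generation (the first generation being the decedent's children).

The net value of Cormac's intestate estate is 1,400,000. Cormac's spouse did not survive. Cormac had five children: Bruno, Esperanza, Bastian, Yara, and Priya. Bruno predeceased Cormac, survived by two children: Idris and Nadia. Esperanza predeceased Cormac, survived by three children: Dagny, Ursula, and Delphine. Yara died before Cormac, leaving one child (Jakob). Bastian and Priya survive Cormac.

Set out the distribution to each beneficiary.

Idris: 140,000; Nadia: 140,000; Dagny: 140,000; Ursula: 140,000; Delphine: 140,000; Bastian: 280,000; Jakob: 140,000; Priya: 280,000

The entire 1,400,000 passes to the descendants.
That amount (1,400,000) is divided at the children's generation into 5 shares of 280,000. Bastian and Priya each take 280,000. The 3 shares of the deceased (Bruno, Esperanza, and Yara) are combined into a pool of 840,000.
That pool (840,000) is divided at the grandchildren's generation equally among Idris, Nadia, Dagny, Ursula, Delphine, and Jakob: 140,000 each.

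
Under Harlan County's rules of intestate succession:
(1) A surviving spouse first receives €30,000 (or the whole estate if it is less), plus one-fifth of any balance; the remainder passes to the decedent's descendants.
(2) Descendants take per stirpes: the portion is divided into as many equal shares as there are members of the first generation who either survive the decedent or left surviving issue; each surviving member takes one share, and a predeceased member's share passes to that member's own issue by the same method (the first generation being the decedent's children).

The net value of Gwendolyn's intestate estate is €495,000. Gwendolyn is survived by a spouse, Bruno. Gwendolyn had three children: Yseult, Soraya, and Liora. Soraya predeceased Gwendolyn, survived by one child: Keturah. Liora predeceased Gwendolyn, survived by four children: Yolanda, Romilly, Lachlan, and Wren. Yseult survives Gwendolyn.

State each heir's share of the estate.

Bruno first takes €30,000, leaving a balance of €465,000. Bruno then takes one-fifth of the balance (€93,000), for a total of €123,000. The remaining €372,000 passes to the descendants.
The descendants' portion (€372,000) is divided into 3 shares of €124,000: Yseult takes €124,000; Soraya's €124,000 share passes to Soraya's issue; Liora's €124,000 share passes to Liora's issue.
Soraya's share (€124,000) passes entirely to Keturah.
Liora's share (€124,000) is divided into 4 shares of €31,000: Yolanda, Romilly, Lachlan, and Wren each take €31,000.

Bruno: €123,000; Yseult: €124,000; Keturah: €124,000; Yolanda: €31,000; Romilly: €31,000; Lachlan: €31,000; Wren: €31,000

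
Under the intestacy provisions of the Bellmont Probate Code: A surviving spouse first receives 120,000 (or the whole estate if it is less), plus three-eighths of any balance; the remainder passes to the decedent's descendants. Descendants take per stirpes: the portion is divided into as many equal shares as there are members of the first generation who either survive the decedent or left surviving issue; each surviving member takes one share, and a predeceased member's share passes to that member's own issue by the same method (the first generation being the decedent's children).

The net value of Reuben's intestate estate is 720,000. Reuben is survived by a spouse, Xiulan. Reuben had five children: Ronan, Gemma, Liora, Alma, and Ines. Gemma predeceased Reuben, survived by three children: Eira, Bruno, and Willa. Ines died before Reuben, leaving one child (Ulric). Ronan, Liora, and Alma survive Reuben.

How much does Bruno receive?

Bruno receives 25,000.

Xiulan first takes 120,000, leaving a balance of 600,000. Xiulan then takes three-eighths of the balance (225,000), for a total of 345,000. The remaining 375,000 passes to the descendants.
The descendants' portion (375,000) is divided into 5 shares of 75,000: Ronan, Liora, and Alma each take 75,000; Gemma's 75,000 share passes to Gemma's issue; Ines's 75,000 share passes to Ines's issue.
Gemma's share (75,000) is divided into 3 shares of 25,000: Eira, Bruno, and Willa each take 25,000.
Ines's share (75,000) passes entirely to Ulric.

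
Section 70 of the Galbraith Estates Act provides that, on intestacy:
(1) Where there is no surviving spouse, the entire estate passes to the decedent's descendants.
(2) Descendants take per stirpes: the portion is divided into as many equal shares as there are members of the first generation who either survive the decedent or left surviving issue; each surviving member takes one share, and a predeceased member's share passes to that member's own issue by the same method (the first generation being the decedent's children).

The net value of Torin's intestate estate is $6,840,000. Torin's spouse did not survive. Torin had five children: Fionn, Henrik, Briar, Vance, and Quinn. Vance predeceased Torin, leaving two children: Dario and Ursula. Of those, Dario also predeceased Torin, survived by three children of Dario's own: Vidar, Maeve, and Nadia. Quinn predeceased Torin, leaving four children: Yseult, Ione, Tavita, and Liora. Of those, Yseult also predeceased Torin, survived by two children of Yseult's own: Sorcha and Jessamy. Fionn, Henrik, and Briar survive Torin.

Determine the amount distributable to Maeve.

Maeve receives $228,000.

The entire $6,840,000 passes to the descendants.
That amount ($6,840,000) is divided into 5 shares of $1,368,000: Fionn, Henrik, and Briar each take $1,368,000; Vance's $1,368,000 share passes to Vance's issue; Quinn's $1,368,000 share passes to Quinn's issue.
Vance's share ($1,368,000) is divided into 2 shares of $684,000: Ursula takes $684,000; Dario's $684,000 share passes to Dario's issue.
Dario's share ($684,000) is divided into 3 shares of $228,000: Vidar, Maeve, and Nadia each take $228,000.
Quinn's share ($1,368,000) is divided into 4 shares of $342,000: Ione, Tavita, and Liora each take $342,000; Yseult's $342,000 share passes to Yseult's issue.
Yseult's share ($342,000) is divided into 2 shares of $171,000: Sorcha and Jessamy each take $171,000.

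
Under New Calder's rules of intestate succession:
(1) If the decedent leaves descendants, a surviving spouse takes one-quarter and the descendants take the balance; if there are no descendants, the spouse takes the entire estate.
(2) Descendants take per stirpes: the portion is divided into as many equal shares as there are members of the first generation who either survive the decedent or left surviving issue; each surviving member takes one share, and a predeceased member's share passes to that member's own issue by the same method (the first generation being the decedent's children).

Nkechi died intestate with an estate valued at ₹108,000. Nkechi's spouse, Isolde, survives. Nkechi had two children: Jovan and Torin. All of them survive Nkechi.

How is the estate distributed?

Isolde: ₹27,000; Jovan: ₹40,500; Torin: ₹40,500

Isolde takes one-quarter of ₹108,000 = ₹27,000. The remaining ₹81,000 passes to the descendants.
The descendants' portion (₹81,000) is divided into 2 shares of ₹40,500: Jovan and Torin each take ₹40,500.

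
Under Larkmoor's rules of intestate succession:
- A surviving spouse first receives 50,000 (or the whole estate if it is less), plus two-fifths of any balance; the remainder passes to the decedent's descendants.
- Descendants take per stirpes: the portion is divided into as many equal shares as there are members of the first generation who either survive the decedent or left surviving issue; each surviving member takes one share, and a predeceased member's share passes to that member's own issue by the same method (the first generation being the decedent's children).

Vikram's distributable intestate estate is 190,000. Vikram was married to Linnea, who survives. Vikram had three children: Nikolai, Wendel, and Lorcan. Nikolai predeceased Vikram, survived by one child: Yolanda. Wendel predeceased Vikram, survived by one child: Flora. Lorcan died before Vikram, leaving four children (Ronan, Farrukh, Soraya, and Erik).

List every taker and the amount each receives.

Linnea first takes 50,000, leaving a balance of 140,000. Linnea then takes two-fifths of the balance (56,000), for a total of 106,000. The remaining 84,000 passes to the descendants.
The descendants' portion (84,000) is divided into 3 shares of 28,000: Nikolai's 28,000 share passes to Nikolai's issue; Wendel's 28,000 share passes to Wendel's issue; Lorcan's 28,000 share passes to Lorcan's issue.
Nikolai's share (28,000) passes entirely to Yolanda.
Wendel's share (28,000) passes entirely to Flora.
Lorcan's share (28,000) is divided into 4 shares of 7,000: Ronan, Farrukh, Soraya, and Erik each take 7,000.

Linnea: 106,000; Yolanda: 28,000; Flora: 28,000; Ronan: 7,000; Farrukh: 7,000; Soraya: 7,000; Erik: 7,000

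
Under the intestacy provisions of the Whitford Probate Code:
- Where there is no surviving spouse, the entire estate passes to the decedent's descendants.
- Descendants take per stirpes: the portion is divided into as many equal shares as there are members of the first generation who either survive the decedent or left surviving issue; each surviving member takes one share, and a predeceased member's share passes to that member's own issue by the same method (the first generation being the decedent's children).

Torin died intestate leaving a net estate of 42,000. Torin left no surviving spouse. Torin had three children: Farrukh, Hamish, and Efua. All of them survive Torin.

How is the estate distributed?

The entire 42,000 passes to the descendants.
That amount (42,000) is divided into 3 shares of 14,000: Farrukh, Hamish, and Efua each take 14,000.

Farrukh: 14,000; Hamish: 14,000; Efua: 14,000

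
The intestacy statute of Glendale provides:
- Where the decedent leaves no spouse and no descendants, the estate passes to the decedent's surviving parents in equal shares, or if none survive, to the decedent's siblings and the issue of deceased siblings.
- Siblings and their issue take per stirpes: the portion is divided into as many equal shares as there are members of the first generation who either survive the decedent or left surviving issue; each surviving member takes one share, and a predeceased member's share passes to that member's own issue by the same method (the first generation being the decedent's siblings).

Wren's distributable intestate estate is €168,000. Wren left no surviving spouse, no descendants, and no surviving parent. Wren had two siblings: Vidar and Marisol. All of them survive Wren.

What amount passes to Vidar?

Vidar receives €84,000.

The entire €168,000 passes to the siblings and their issue.
That amount (€168,000) is divided into 2 shares of €84,000: Vidar and Marisol each take €84,000.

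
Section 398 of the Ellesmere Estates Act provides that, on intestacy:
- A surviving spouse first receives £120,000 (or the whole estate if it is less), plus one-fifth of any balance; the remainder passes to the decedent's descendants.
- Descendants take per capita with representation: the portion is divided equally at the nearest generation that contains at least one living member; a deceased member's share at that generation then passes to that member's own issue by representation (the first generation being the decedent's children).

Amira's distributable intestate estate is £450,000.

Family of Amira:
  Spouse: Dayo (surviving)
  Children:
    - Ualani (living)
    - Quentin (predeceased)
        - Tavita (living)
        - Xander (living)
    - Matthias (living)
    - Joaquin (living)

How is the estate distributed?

Dayo: £186,000; Ualani: £66,000; Tavita: £33,000; Xander: £33,000; Matthias: £66,000; Joaquin: £66,000

Dayo first takes £120,000, leaving a balance of £330,000. Dayo then takes one-fifth of the balance (£66,000), for a total of £186,000. The remaining £264,000 passes to the descendants.
The descendants' portion (£264,000) is divided into 4 shares of £66,000: Ualani, Matthias, and Joaquin each take £66,000; Quentin's £66,000 share passes to Quentin's issue.
Quentin's share (£66,000) is divided into 2 shares of £33,000: Tavita and Xander each take £33,000.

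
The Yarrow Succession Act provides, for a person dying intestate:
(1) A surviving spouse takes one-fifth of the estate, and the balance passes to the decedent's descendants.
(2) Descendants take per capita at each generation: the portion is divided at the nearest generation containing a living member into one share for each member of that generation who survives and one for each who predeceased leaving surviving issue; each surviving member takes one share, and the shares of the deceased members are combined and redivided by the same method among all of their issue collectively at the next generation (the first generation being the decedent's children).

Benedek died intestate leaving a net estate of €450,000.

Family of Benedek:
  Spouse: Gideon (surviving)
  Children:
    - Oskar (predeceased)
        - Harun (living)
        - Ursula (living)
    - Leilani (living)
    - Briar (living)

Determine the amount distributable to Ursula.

Gideon takes one-fifth of €450,000 = €90,000. The remaining €360,000 passes to the descendants.
The descendants' portion (€360,000) is divided at the children's generation into 3 shares of €120,000. Leilani and Briar each take €120,000. The remaining share for the deceased Oskar (€120,000) is carried to the next generation.
That pool (€120,000) is divided at the grandchildren's generation equally among Harun and Ursula: €60,000 each.

Ursula receives €60,000.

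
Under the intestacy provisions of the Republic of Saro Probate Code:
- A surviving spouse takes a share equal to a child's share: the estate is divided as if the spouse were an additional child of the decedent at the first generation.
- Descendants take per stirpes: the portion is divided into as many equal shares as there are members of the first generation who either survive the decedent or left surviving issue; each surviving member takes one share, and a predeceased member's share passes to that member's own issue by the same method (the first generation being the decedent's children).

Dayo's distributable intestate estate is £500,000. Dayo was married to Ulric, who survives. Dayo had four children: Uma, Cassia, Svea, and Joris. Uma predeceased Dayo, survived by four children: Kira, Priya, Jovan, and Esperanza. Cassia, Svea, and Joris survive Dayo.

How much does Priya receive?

The spouse counts as an additional share at the children's level, so there are 5 primary shares of £100,000. Ulric takes one such share (£100,000).
The children's combined portion (£400,000) is divided into 4 shares of £100,000: Cassia, Svea, and Joris each take £100,000; Uma's £100,000 share passes to Uma's issue.
Uma's share (£100,000) is divided into 4 shares of £25,000: Kira, Priya, Jovan, and Esperanza each take £25,000.

Priya receives £25,000.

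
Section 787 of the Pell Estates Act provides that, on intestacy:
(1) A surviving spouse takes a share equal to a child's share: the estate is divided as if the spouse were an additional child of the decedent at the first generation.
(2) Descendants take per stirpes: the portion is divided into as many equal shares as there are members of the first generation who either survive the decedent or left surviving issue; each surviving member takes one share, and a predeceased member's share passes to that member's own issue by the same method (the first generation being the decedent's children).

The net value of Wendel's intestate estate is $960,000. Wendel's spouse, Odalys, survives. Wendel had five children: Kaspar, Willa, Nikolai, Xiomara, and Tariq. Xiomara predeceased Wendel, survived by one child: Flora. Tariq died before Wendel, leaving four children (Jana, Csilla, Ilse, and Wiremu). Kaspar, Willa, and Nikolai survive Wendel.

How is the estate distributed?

The spouse counts as an additional share at the children's level, so there are 6 primary shares of $160,000. Odalys takes one such share ($160,000).
The children's combined portion ($800,000) is divided into 5 shares of $160,000: Kaspar, Willa, and Nikolai each take $160,000; Xiomara's $160,000 share passes to Xiomara's issue; Tariq's $160,000 share passes to Tariq's issue.
Xiomara's share ($160,000) passes entirely to Flora.
Tariq's share ($160,000) is divided into 4 shares of $40,000: Jana, Csilla, Ilse, and Wiremu each take $40,000.

Odalys: $160,000; Kaspar: $160,000; Willa: $160,000; Nikolai: $160,000; Flora: $160,000; Jana: $40,000; Csilla: $40,000; Ilse: $40,000; Wiremu: $40,000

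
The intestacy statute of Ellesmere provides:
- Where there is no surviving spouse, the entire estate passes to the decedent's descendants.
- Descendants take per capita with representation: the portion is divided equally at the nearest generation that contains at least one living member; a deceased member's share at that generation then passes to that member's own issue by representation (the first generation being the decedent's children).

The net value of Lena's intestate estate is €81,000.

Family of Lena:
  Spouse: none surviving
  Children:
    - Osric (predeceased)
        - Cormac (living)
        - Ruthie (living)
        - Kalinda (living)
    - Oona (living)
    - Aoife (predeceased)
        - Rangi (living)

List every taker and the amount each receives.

Cormac: €9,000; Ruthie: €9,000; Kalinda: €9,000; Oona: €27,000; Rangi: €27,000

The entire €81,000 passes to the descendants.
That amount (€81,000) is divided into 3 shares of €27,000: Oona takes €27,000; Osric's €27,000 share passes to Osric's issue; Aoife's €27,000 share passes to Aoife's issue.
Osric's share (€27,000) is divided into 3 shares of €9,000: Cormac, Ruthie, and Kalinda each take €9,000.
Aoife's share (€27,000) passes entirely to Rangi.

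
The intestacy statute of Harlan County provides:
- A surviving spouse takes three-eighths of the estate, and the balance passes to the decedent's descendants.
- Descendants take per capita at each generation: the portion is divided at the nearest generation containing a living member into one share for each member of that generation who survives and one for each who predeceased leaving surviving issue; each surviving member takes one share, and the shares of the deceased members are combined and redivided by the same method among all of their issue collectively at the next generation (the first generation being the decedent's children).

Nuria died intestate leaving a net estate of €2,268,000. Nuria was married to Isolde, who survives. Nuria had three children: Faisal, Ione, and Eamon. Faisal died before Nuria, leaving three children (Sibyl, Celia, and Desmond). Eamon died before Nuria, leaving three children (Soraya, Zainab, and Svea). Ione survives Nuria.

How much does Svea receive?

Isolde takes three-eighths of €2,268,000 = €850,500. The remaining €1,417,500 passes to the descendants.
The descendants' portion (€1,417,500) is divided at the children's generation into 3 shares of €472,500. Ione takes €472,500. The 2 shares of the deceased (Faisal and Eamon) are combined into a pool of €945,000.
That pool (€945,000) is divided at the grandchildren's generation equally among Sibyl, Celia, Desmond, Soraya, Zainab, and Svea: €157,500 each.

Svea receives €157,500.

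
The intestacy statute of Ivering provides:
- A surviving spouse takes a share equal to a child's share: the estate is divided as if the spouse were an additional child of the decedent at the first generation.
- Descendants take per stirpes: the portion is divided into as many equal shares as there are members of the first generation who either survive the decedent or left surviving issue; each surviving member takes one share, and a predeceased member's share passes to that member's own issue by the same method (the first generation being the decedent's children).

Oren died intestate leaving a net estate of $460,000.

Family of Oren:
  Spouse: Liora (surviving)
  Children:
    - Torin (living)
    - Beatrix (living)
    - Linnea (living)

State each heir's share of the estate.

Liora: $115,000; Torin: $115,000; Beatrix: $115,000; Linnea: $115,000

The spouse counts as an additional share at the children's level, so there are 4 primary shares of $115,000. Liora takes one such share ($115,000).
The children's combined portion ($345,000) is divided into 3 shares of $115,000: Torin, Beatrix, and Linnea each take $115,000.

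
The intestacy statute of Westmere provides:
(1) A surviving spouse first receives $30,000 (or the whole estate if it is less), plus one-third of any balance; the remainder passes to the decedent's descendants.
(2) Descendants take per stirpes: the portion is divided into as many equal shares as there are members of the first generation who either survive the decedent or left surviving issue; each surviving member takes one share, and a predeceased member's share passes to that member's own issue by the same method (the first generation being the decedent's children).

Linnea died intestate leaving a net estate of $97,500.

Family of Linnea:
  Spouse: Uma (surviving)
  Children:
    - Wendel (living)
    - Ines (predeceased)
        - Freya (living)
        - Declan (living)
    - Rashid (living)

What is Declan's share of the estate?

Uma first takes $30,000, leaving a balance of $67,500. Uma then takes one-third of the balance ($22,500), for a total of $52,500. The remaining $45,000 passes to the descendants.
The descendants' portion ($45,000) is divided into 3 shares of $15,000: Wendel and Rashid each take $15,000; Ines's $15,000 share passes to Ines's issue.
Ines's share ($15,000) is divided into 2 shares of $7,500: Freya and Declan each take $7,500.

Declan receives $7,500.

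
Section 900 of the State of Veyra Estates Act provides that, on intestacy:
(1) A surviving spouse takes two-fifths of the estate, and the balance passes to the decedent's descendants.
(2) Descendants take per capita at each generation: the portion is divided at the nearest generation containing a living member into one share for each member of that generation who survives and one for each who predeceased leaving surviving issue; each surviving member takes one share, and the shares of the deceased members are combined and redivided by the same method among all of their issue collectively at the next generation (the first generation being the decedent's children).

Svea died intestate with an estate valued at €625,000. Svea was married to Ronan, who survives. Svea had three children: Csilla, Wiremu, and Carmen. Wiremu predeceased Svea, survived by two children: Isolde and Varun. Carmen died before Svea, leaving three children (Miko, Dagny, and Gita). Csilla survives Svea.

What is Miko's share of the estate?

Ronan takes two-fifths of €625,000 = €250,000. The remaining €375,000 passes to the descendants.
The descendants' portion (€375,000) is divided at the children's generation into 3 shares of €125,000. Csilla takes €125,000. The 2 shares of the deceased (Wiremu and Carmen) are combined into a pool of €250,000.
That pool (€250,000) is divided at the grandchildren's generation equally among Isolde, Varun, Miko, Dagny, and Gita: €50,000 each.

Miko receives €50,000.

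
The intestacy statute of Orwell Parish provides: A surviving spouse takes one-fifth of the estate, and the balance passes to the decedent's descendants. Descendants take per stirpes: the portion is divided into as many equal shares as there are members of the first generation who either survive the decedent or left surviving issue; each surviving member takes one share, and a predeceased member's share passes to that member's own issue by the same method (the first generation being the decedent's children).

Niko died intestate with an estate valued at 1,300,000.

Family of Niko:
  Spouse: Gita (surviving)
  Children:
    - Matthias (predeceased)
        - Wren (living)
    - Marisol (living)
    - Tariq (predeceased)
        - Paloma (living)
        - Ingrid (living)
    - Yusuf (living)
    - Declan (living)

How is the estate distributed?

Gita: 260,000; Wren: 208,000; Marisol: 208,000; Paloma: 104,000; Ingrid: 104,000; Yusuf: 208,000; Declan: 208,000

Gita takes one-fifth of 1,300,000 = 260,000. The remaining 1,040,000 passes to the descendants.
The descendants' portion (1,040,000) is divided into 5 shares of 208,000: Marisol, Yusuf, and Declan each take 208,000; Matthias's 208,000 share passes to Matthias's issue; Tariq's 208,000 share passes to Tariq's issue.
Matthias's share (208,000) passes entirely to Wren.
Tariq's share (208,000) is divided into 2 shares of 104,000: Paloma and Ingrid each take 104,000.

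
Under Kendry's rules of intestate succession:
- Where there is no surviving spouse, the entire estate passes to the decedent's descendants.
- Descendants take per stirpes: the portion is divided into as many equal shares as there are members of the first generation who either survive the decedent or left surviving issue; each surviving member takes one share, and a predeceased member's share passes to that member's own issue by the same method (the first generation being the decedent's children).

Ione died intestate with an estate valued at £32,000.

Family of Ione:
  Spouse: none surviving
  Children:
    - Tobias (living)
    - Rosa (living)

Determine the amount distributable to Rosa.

Rosa receives £16,000.

The entire £32,000 passes to the descendants.
That amount (£32,000) is divided into 2 shares of £16,000: Tobias and Rosa each take £16,000.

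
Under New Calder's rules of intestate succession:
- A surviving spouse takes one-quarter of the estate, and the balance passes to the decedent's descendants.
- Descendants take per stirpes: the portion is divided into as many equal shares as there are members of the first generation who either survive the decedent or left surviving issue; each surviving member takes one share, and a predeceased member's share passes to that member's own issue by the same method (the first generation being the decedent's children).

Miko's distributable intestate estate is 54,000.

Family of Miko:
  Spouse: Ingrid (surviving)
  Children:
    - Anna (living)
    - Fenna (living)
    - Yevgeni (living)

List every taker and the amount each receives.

Ingrid: 13,500; Anna: 13,500; Fenna: 13,500; Yevgeni: 13,500

Ingrid takes one-quarter of 54,000 = 13,500. The remaining 40,500 passes to the descendants.
The descendants' portion (40,500) is divided into 3 shares of 13,500: Anna, Fenna, and Yevgeni each take 13,500.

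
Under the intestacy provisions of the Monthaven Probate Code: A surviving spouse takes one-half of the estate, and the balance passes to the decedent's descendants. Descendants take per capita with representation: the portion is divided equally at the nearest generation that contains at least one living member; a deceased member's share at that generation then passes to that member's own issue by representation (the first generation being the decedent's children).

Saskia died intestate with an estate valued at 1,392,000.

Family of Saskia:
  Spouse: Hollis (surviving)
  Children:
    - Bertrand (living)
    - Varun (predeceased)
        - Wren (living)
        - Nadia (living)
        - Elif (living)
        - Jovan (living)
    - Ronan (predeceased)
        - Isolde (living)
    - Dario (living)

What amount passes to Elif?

Hollis takes one-half of 1,392,000 = 696,000. The remaining 696,000 passes to the descendants.
The descendants' portion (696,000) is divided into 4 shares of 174,000: Bertrand and Dario each take 174,000; Varun's 174,000 share passes to Varun's issue; Ronan's 174,000 share passes to Ronan's issue.
Varun's share (174,000) is divided into 4 shares of 43,500: Wren, Nadia, Elif, and Jovan each take 43,500.
Ronan's share (174,000) passes entirely to Isolde.

Elif receives 43,500.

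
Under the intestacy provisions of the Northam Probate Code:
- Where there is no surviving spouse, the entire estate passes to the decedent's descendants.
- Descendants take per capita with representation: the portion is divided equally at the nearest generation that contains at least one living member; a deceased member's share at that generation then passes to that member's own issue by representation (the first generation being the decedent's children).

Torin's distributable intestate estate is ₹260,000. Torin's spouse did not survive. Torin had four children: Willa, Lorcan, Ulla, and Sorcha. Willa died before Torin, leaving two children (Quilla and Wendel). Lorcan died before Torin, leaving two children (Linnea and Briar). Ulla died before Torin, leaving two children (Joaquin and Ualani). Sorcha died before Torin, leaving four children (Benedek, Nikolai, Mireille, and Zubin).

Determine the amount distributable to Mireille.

The entire ₹260,000 passes to the descendants.
No child survives, so the initial division is made at the grandchildren's generation.
That amount (₹260,000) is divided into 10 shares of ₹26,000: Quilla, Wendel, Linnea, Briar, Joaquin, Ualani, Benedek, Nikolai, Mireille, and Zubin each take ₹26,000.

Mireille receives ₹26,000.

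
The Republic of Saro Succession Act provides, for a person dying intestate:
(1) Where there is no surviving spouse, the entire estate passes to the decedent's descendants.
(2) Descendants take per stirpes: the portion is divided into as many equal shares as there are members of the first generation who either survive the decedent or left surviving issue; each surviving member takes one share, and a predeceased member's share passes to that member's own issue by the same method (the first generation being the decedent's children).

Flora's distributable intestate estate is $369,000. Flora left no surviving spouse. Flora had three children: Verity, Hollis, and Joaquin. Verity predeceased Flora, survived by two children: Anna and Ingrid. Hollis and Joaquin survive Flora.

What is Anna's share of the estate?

The entire $369,000 passes to the descendants.
That amount ($369,000) is divided into 3 shares of $123,000: Hollis and Joaquin each take $123,000; Verity's $123,000 share passes to Verity's issue.
Verity's share ($123,000) is divided into 2 shares of $61,500: Anna and Ingrid each take $61,500.

Anna receives $61,500.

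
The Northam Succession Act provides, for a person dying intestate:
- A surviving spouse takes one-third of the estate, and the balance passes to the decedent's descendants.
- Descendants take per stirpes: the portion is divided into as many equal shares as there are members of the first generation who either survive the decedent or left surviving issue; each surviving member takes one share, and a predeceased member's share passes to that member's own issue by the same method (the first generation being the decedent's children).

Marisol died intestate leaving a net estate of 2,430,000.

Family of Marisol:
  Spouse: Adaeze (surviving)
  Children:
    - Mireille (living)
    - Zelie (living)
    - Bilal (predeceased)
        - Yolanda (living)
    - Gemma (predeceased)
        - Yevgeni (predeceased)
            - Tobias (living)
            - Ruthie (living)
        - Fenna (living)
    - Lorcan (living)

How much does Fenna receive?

Adaeze takes one-third of 2,430,000 = 810,000. The remaining 1,620,000 passes to the descendants.
The descendants' portion (1,620,000) is divided into 5 shares of 324,000: Mireille, Zelie, and Lorcan each take 324,000; Bilal's 324,000 share passes to Bilal's issue; Gemma's 324,000 share passes to Gemma's issue.
Bilal's share (324,000) passes entirely to Yolanda.
Gemma's share (324,000) is divided into 2 shares of 162,000: Fenna takes 162,000; Yevgeni's 162,000 share passes to Yevgeni's issue.
Yevgeni's share (162,000) is divided into 2 shares of 81,000: Tobias and Ruthie each take 81,000.

Fenna receives 162,000.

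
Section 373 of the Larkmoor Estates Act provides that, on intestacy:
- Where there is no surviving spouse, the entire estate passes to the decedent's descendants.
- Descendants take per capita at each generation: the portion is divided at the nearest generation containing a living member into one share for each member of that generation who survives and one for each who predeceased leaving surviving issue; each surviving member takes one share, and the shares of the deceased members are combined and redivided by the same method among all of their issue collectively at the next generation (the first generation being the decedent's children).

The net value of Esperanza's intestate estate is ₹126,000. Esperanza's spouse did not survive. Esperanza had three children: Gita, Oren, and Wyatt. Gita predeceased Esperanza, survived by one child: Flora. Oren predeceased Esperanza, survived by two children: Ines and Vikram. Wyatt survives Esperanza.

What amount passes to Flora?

The entire ₹126,000 passes to the descendants.
That amount (₹126,000) is divided at the children's generation into 3 shares of ₹42,000. Wyatt takes ₹42,000. The 2 shares of the deceased (Gita and Oren) are combined into a pool of ₹84,000.
That pool (₹84,000) is divided at the grandchildren's generation equally among Flora, Ines, and Vikram: ₹28,000 each.

Flora receives ₹28,000.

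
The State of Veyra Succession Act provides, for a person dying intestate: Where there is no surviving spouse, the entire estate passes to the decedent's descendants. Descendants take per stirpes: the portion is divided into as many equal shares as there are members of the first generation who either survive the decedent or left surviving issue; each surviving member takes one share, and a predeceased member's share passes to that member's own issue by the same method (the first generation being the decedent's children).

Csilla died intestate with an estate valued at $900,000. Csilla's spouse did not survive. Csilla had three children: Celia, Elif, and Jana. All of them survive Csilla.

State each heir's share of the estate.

The entire $900,000 passes to the descendants.
That amount ($900,000) is divided into 3 shares of $300,000: Celia, Elif, and Jana each take $300,000.

Celia: $300,000; Elif: $300,000; Jana: $300,000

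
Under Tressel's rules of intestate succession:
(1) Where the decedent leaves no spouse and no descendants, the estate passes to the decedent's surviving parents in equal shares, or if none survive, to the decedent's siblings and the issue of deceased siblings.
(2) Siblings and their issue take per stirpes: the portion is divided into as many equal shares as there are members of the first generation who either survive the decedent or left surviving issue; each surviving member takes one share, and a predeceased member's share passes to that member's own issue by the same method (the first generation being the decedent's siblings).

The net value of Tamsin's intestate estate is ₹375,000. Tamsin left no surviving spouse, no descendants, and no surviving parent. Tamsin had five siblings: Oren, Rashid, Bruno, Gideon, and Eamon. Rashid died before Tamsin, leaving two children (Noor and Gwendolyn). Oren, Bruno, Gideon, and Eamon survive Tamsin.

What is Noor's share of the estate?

Noor receives ₹37,500.

The entire ₹375,000 passes to the siblings and their issue.
That amount (₹375,000) is divided into 5 shares of ₹75,000: Oren, Bruno, Gideon, and Eamon each take ₹75,000; Rashid's ₹75,000 share passes to Rashid's issue.
Rashid's share (₹75,000) is divided into 2 shares of ₹37,500: Noor and Gwendolyn each take ₹37,500.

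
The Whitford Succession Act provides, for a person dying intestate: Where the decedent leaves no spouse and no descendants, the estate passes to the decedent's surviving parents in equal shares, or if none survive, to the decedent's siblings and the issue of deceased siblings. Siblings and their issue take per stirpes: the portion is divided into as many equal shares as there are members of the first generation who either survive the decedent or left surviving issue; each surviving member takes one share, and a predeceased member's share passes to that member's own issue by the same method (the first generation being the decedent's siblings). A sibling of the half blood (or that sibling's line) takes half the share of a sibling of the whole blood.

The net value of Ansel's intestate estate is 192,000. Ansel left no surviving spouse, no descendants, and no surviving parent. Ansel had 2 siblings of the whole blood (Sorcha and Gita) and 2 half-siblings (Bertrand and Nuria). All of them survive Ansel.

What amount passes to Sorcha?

Sorcha receives 64,000.

The entire 192,000 passes to the siblings and their issue.
Counting each half-blood sibling's line as half a unit, there are 3 units in 192,000, so one unit is 64,000. Whole-blood lines (Sorcha and Gita) take 64,000 each; half-blood lines (Bertrand and Nuria) take 32,000 each.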